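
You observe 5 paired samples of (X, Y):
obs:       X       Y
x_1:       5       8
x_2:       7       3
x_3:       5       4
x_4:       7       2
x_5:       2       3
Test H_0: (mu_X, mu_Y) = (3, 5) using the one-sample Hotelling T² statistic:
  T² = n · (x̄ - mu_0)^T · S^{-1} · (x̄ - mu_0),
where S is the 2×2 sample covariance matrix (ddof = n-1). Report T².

Step 1 — sample mean vector:
  mean(X) = (5 + 7 + 5 + 7 + 2) / 5 = 26/5 = 5.2
  mean(Y) = (8 + 3 + 4 + 2 + 3) / 5 = 20/5 = 4
  x̄ = (5.2, 4),  deviation x̄ - mu_0 = (5.2, 4) - (3, 5) = (2.2, -1).

Step 2 — sample covariance matrix, S[i,j] = (1/(n-1)) · Σ_k (x_{k,i} - mean_i) · (x_{k,j} - mean_j), divisor n-1 = 4:
  S[X,X] = ((-0.2)·(-0.2) + (1.8)·(1.8) + (-0.2)·(-0.2) + (1.8)·(1.8) + (-3.2)·(-3.2)) / 4 = 16.8/4 = 4.2
  S[X,Y] = ((-0.2)·(4) + (1.8)·(-1) + (-0.2)·(0) + (1.8)·(-2) + (-3.2)·(-1)) / 4 = -3/4 = -0.75
  S[Y,Y] = ((4)·(4) + (-1)·(-1) + (0)·(0) + (-2)·(-2) + (-1)·(-1)) / 4 = 22/4 = 5.5
  S = [[4.2, -0.75],
 [-0.75, 5.5]].

Step 3 — invert S. det(S) = 4.2·5.5 - (-0.75)² = 22.5375.
  S^{-1} = (1/det) · [[d, -b], [-b, a]] = [[0.244, 0.0333],
 [0.0333, 0.1864]].

Step 4 — quadratic form (x̄ - mu_0)^T · S^{-1} · (x̄ - mu_0):
  S^{-1} · (x̄ - mu_0) = (0.5036, -0.1131),
  (x̄ - mu_0)^T · [...] = (2.2)·(0.5036) + (-1)·(-0.1131) = 1.2211.

Step 5 — scale by n: T² = 5 · 1.2211 = 6.1054.

T² ≈ 6.1054


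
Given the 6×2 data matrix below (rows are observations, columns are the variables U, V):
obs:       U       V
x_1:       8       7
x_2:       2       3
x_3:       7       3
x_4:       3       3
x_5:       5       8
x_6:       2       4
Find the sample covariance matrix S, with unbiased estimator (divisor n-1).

Step 1 — column means:
  mean(U) = (8 + 2 + 7 + 3 + 5 + 2) / 6 = 27/6 = 4.5
  mean(V) = (7 + 3 + 3 + 3 + 8 + 4) / 6 = 28/6 = 4.6667

Step 2 — sample covariance S[i,j] = (1/(n-1)) · Σ_k (x_{k,i} - mean_i) · (x_{k,j} - mean_j), with n-1 = 5.
  S[U,U] = ((3.5)·(3.5) + (-2.5)·(-2.5) + (2.5)·(2.5) + (-1.5)·(-1.5) + (0.5)·(0.5) + (-2.5)·(-2.5)) / 5 = 33.5/5 = 6.7
  S[U,V] = ((3.5)·(2.3333) + (-2.5)·(-1.6667) + (2.5)·(-1.6667) + (-1.5)·(-1.6667) + (0.5)·(3.3333) + (-2.5)·(-0.6667)) / 5 = 14/5 = 2.8
  S[V,V] = ((2.3333)·(2.3333) + (-1.6667)·(-1.6667) + (-1.6667)·(-1.6667) + (-1.6667)·(-1.6667) + (3.3333)·(3.3333) + (-0.6667)·(-0.6667)) / 5 = 25.3333/5 = 5.0667

S is symmetric (S[j,i] = S[i,j]). Assembling:

S = [[6.7, 2.8],
 [2.8, 5.0667]]


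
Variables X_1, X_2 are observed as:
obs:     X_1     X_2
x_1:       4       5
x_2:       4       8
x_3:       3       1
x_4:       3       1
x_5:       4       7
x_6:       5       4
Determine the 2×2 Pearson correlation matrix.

Step 1 — column means:
  mean(X_1) = (4 + 4 + 3 + 3 + 4 + 5) / 6 = 23/6 = 3.8333
  mean(X_2) = (5 + 8 + 1 + 1 + 7 + 4) / 6 = 26/6 = 4.3333

Step 2 — sample variances and covariances s[i,j] = (1/(n-1)) · Σ_k (x_{k,i} - mean_i) · (x_{k,j} - mean_j), with n-1 = 5:
  s[X_1,X_1] = ((0.1667)·(0.1667) + (0.1667)·(0.1667) + (-0.8333)·(-0.8333) + (-0.8333)·(-0.8333) + (0.1667)·(0.1667) + (1.1667)·(1.1667)) / 5 = 2.8333/5 = 0.5667
  s[X_1,X_2] = ((0.1667)·(0.6667) + (0.1667)·(3.6667) + (-0.8333)·(-3.3333) + (-0.8333)·(-3.3333) + (0.1667)·(2.6667) + (1.1667)·(-0.3333)) / 5 = 6.3333/5 = 1.2667
  s[X_2,X_2] = ((0.6667)·(0.6667) + (3.6667)·(3.6667) + (-3.3333)·(-3.3333) + (-3.3333)·(-3.3333) + (2.6667)·(2.6667) + (-0.3333)·(-0.3333)) / 5 = 43.3333/5 = 8.6667
  Sample standard deviations s_i = √(s[i,i]):
  s(X_1) = √(0.5667) = 0.7528
  s(X_2) = √(8.6667) = 2.9439

Step 3 — r_{ij} = s_{ij} / (s_i · s_j):
  r[X_1,X_1] = 1 (diagonal).
  r[X_1,X_2] = 1.2667 / (0.7528 · 2.9439) = 1.2667 / 2.2161 = 0.5716
  r[X_2,X_2] = 1 (diagonal).

R is symmetric with unit diagonal. Assembling:

R = [[1, 0.5716],
 [0.5716, 1]]


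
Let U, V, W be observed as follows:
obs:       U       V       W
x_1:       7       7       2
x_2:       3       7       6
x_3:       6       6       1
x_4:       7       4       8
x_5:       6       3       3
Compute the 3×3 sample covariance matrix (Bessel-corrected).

Step 1 — column means:
  mean(U) = (7 + 3 + 6 + 7 + 6) / 5 = 29/5 = 5.8
  mean(V) = (7 + 7 + 6 + 4 + 3) / 5 = 27/5 = 5.4
  mean(W) = (2 + 6 + 1 + 8 + 3) / 5 = 20/5 = 4

Step 2 — sample covariance S[i,j] = (1/(n-1)) · Σ_k (x_{k,i} - mean_i) · (x_{k,j} - mean_j), with n-1 = 4.
  S[U,U] = ((1.2)·(1.2) + (-2.8)·(-2.8) + (0.2)·(0.2) + (1.2)·(1.2) + (0.2)·(0.2)) / 4 = 10.8/4 = 2.7
  S[U,V] = ((1.2)·(1.6) + (-2.8)·(1.6) + (0.2)·(0.6) + (1.2)·(-1.4) + (0.2)·(-2.4)) / 4 = -4.6/4 = -1.15
  S[U,W] = ((1.2)·(-2) + (-2.8)·(2) + (0.2)·(-3) + (1.2)·(4) + (0.2)·(-1)) / 4 = -4/4 = -1
  S[V,V] = ((1.6)·(1.6) + (1.6)·(1.6) + (0.6)·(0.6) + (-1.4)·(-1.4) + (-2.4)·(-2.4)) / 4 = 13.2/4 = 3.3
  S[V,W] = ((1.6)·(-2) + (1.6)·(2) + (0.6)·(-3) + (-1.4)·(4) + (-2.4)·(-1)) / 4 = -5/4 = -1.25
  S[W,W] = ((-2)·(-2) + (2)·(2) + (-3)·(-3) + (4)·(4) + (-1)·(-1)) / 4 = 34/4 = 8.5

S is symmetric (S[j,i] = S[i,j]). Assembling:

S = [[2.7, -1.15, -1],
 [-1.15, 3.3, -1.25],
 [-1, -1.25, 8.5]]


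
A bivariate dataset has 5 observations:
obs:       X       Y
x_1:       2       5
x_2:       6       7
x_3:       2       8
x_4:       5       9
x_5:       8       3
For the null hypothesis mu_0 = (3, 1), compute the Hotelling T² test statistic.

Step 1 — sample mean vector:
  mean(X) = (2 + 6 + 2 + 5 + 8) / 5 = 23/5 = 4.6
  mean(Y) = (5 + 7 + 8 + 9 + 3) / 5 = 32/5 = 6.4
  x̄ = (4.6, 6.4),  deviation x̄ - mu_0 = (4.6, 6.4) - (3, 1) = (1.6, 5.4).

Step 2 — sample covariance matrix, S[i,j] = (1/(n-1)) · Σ_k (x_{k,i} - mean_i) · (x_{k,j} - mean_j), divisor n-1 = 4:
  S[X,X] = ((-2.6)·(-2.6) + (1.4)·(1.4) + (-2.6)·(-2.6) + (0.4)·(0.4) + (3.4)·(3.4)) / 4 = 27.2/4 = 6.8
  S[X,Y] = ((-2.6)·(-1.4) + (1.4)·(0.6) + (-2.6)·(1.6) + (0.4)·(2.6) + (3.4)·(-3.4)) / 4 = -10.2/4 = -2.55
  S[Y,Y] = ((-1.4)·(-1.4) + (0.6)·(0.6) + (1.6)·(1.6) + (2.6)·(2.6) + (-3.4)·(-3.4)) / 4 = 23.2/4 = 5.8
  S = [[6.8, -2.55],
 [-2.55, 5.8]].

Step 3 — invert S. det(S) = 6.8·5.8 - (-2.55)² = 32.9375.
  S^{-1} = (1/det) · [[d, -b], [-b, a]] = [[0.1761, 0.0774],
 [0.0774, 0.2065]].

Step 4 — quadratic form (x̄ - mu_0)^T · S^{-1} · (x̄ - mu_0):
  S^{-1} · (x̄ - mu_0) = (0.6998, 1.2387),
  (x̄ - mu_0)^T · [...] = (1.6)·(0.6998) + (5.4)·(1.2387) = 7.8087.

Step 5 — scale by n: T² = 5 · 7.8087 = 39.0436.

T² ≈ 39.0436


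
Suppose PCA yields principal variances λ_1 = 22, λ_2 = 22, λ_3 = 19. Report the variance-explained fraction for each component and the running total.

Step 1 — total variance = trace(Sigma) = Σ λ_i = 22 + 22 + 19 = 63.

Step 2 — fraction explained by component i = λ_i / Σ λ:
  PC1: 22/63 = 0.3492
  PC2: 22/63 = 0.3492
  PC3: 19/63 = 0.3016

Step 3 — cumulative fraction after k components = (λ_1 + ... + λ_k) / Σ λ:
  k = 1: 22/63 = 0.3492
  k = 2: (22 + 22)/63 = 44/63 = 0.6984
  k = 3: (22 + 22 + 19)/63 = 63/63 = 1

Summary (fraction, with percent):

explained: PC1 0.3492 (34.92%), PC2 0.3492 (34.92%), PC3 0.3016 (30.16%);  cumulative: 0.3492, 0.6984, 1


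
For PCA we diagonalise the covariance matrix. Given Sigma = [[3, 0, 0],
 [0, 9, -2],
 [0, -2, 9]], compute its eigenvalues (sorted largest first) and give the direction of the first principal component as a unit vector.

Step 1 — characteristic polynomial p(λ) = det(λI - Sigma) = λ³ - tr·λ² + c_1·λ - det, where tr = trace, c_1 = sum of the principal 2×2 minors, det = det(Sigma):
  tr = 3 + 9 + 9 = 21,
  c_1 = (3·9 - (0)²) + (3·9 - (0)²) + (9·9 - (-2)²) = 27 + 27 + 77 = 131,
  det = 3·(9·9 - (-2)²) - (0)·((0)·9 - (-2)·(0)) + (0)·((0)·(-2) - 9·(0)) = 3·(77) - (0)·(0) + (0)·(0) = 231.
  So p(λ) = λ³ - 21λ² + 131λ - 231.
Step 2 — look for an integer root (rational root theorem: any rational root is an integer divisor of 231). Testing λ = 3:
  p(3) = 27 - 189 + 393 - 231 = 0  ✓
  Dividing out (λ - 3): p(λ) = (λ - 3)(λ² - 18λ + 77).
Step 3 — remaining eigenvalues from the quadratic λ² - 18λ + 77 = 0:
  Δ = 18² - 4·77 = 324 - 308 = 16,  λ = (18 ± √16)/2 = (18 ± 4)/2 = 11 or 7.
  Sorted: λ_1 = 11,  λ_2 = 7,  λ_3 = 3  (check: sum = 21 = tr ✓).

Step 4 — unit eigenvector for λ_1 = 11: v spans the null space of (Sigma - λ_1 I), whose rows are
  r_1 = (-8, 0, 0),  r_2 = (0, -2, -2),  r_3 = (0, -2, -2).
  v is orthogonal to every row, so take v ∝ r_1 × r_2 = ((0)·(-2) - (0)·(-2), (0)·(0) - (-8)·(-2), (-8)·(-2) - (0)·(0)) = (0, -16, 16).
  Rescale (divide by 16; multiply by -1 so the first nonzero entry is positive): u = (0, 1, -1).
  ||u|| = √((0)² + (1)² + (-1)²) = √(2) ≈ 1.4142,  v_1 = u/||u|| ≈ (0, 0.7071, -0.7071) (||v_1|| = 1).

λ_1 = 11,  λ_2 = 7,  λ_3 = 3;  v_1 ≈ (0, 0.7071, -0.7071)


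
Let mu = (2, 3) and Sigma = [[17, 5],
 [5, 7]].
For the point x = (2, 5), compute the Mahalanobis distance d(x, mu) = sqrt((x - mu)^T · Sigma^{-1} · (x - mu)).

Step 1 — centre the observation: (x - mu) = (0, 2).

Step 2 — invert Sigma. det(Sigma) = 17·7 - (5)² = 94.
  Sigma^{-1} = (1/det) · [[d, -b], [-b, a]] = [[0.0745, -0.0532],
 [-0.0532, 0.1809]].

Step 3 — form the quadratic (x - mu)^T · Sigma^{-1} · (x - mu):
  Sigma^{-1} · (x - mu) = (-0.1064, 0.3617).
  (x - mu)^T · [Sigma^{-1} · (x - mu)] = (0)·(-0.1064) + (2)·(0.3617) = 0.7234.

Step 4 — take square root: d = √(0.7234) ≈ 0.8505.

d(x, mu) = √(0.7234) ≈ 0.8505


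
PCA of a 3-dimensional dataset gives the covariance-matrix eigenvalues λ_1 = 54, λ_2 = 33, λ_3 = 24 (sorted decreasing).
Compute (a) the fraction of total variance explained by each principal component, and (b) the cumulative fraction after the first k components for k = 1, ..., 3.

Step 1 — total variance = trace(Sigma) = Σ λ_i = 54 + 33 + 24 = 111.

Step 2 — fraction explained by component i = λ_i / Σ λ:
  PC1: 54/111 = 0.4865
  PC2: 33/111 = 0.2973
  PC3: 24/111 = 0.2162

Step 3 — cumulative fraction after k components = (λ_1 + ... + λ_k) / Σ λ:
  k = 1: 54/111 = 0.4865
  k = 2: (54 + 33)/111 = 87/111 = 0.7838
  k = 3: (54 + 33 + 24)/111 = 111/111 = 1

Summary (fraction, with percent):

explained: PC1 0.4865 (48.65%), PC2 0.2973 (29.73%), PC3 0.2162 (21.62%);  cumulative: 0.4865, 0.7838, 1


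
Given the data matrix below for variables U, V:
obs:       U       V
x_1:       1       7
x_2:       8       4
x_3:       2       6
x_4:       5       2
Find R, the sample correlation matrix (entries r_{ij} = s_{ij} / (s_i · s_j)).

Step 1 — column means:
  mean(U) = (1 + 8 + 2 + 5) / 4 = 16/4 = 4
  mean(V) = (7 + 4 + 6 + 2) / 4 = 19/4 = 4.75

Step 2 — sample variances and covariances s[i,j] = (1/(n-1)) · Σ_k (x_{k,i} - mean_i) · (x_{k,j} - mean_j), with n-1 = 3:
  s[U,U] = ((-3)·(-3) + (4)·(4) + (-2)·(-2) + (1)·(1)) / 3 = 30/3 = 10
  s[U,V] = ((-3)·(2.25) + (4)·(-0.75) + (-2)·(1.25) + (1)·(-2.75)) / 3 = -15/3 = -5
  s[V,V] = ((2.25)·(2.25) + (-0.75)·(-0.75) + (1.25)·(1.25) + (-2.75)·(-2.75)) / 3 = 14.75/3 = 4.9167
  Sample standard deviations s_i = √(s[i,i]):
  s(U) = √(10) = 3.1623
  s(V) = √(4.9167) = 2.2174

Step 3 — r_{ij} = s_{ij} / (s_i · s_j):
  r[U,U] = 1 (diagonal).
  r[U,V] = -5 / (3.1623 · 2.2174) = -5 / 7.0119 = -0.7131
  r[V,V] = 1 (diagonal).

R is symmetric with unit diagonal. Assembling:

R = [[1, -0.7131],
 [-0.7131, 1]]


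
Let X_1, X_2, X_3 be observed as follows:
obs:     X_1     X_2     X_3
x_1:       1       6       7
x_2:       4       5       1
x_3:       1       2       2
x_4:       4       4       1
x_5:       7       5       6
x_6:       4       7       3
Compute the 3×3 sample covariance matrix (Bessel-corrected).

Step 1 — column means:
  mean(X_1) = (1 + 4 + 1 + 4 + 7 + 4) / 6 = 21/6 = 3.5
  mean(X_2) = (6 + 5 + 2 + 4 + 5 + 7) / 6 = 29/6 = 4.8333
  mean(X_3) = (7 + 1 + 2 + 1 + 6 + 3) / 6 = 20/6 = 3.3333

Step 2 — sample covariance S[i,j] = (1/(n-1)) · Σ_k (x_{k,i} - mean_i) · (x_{k,j} - mean_j), with n-1 = 5.
  S[X_1,X_1] = ((-2.5)·(-2.5) + (0.5)·(0.5) + (-2.5)·(-2.5) + (0.5)·(0.5) + (3.5)·(3.5) + (0.5)·(0.5)) / 5 = 25.5/5 = 5.1
  S[X_1,X_2] = ((-2.5)·(1.1667) + (0.5)·(0.1667) + (-2.5)·(-2.8333) + (0.5)·(-0.8333) + (3.5)·(0.1667) + (0.5)·(2.1667)) / 5 = 5.5/5 = 1.1
  S[X_1,X_3] = ((-2.5)·(3.6667) + (0.5)·(-2.3333) + (-2.5)·(-1.3333) + (0.5)·(-2.3333) + (3.5)·(2.6667) + (0.5)·(-0.3333)) / 5 = 1/5 = 0.2
  S[X_2,X_2] = ((1.1667)·(1.1667) + (0.1667)·(0.1667) + (-2.8333)·(-2.8333) + (-0.8333)·(-0.8333) + (0.1667)·(0.1667) + (2.1667)·(2.1667)) / 5 = 14.8333/5 = 2.9667
  S[X_2,X_3] = ((1.1667)·(3.6667) + (0.1667)·(-2.3333) + (-2.8333)·(-1.3333) + (-0.8333)·(-2.3333) + (0.1667)·(2.6667) + (2.1667)·(-0.3333)) / 5 = 9.3333/5 = 1.8667
  S[X_3,X_3] = ((3.6667)·(3.6667) + (-2.3333)·(-2.3333) + (-1.3333)·(-1.3333) + (-2.3333)·(-2.3333) + (2.6667)·(2.6667) + (-0.3333)·(-0.3333)) / 5 = 33.3333/5 = 6.6667

S is symmetric (S[j,i] = S[i,j]). Assembling:

S = [[5.1, 1.1, 0.2],
 [1.1, 2.9667, 1.8667],
 [0.2, 1.8667, 6.6667]]


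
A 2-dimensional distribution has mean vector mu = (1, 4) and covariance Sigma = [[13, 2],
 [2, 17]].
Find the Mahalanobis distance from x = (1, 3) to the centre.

Step 1 — centre the observation: (x - mu) = (0, -1).

Step 2 — invert Sigma. det(Sigma) = 13·17 - (2)² = 217.
  Sigma^{-1} = (1/det) · [[d, -b], [-b, a]] = [[0.0783, -0.0092],
 [-0.0092, 0.0599]].

Step 3 — form the quadratic (x - mu)^T · Sigma^{-1} · (x - mu):
  Sigma^{-1} · (x - mu) = (0.0092, -0.0599).
  (x - mu)^T · [Sigma^{-1} · (x - mu)] = (0)·(0.0092) + (-1)·(-0.0599) = 0.0599.

Step 4 — take square root: d = √(0.0599) ≈ 0.2448.

d(x, mu) = √(0.0599) ≈ 0.2448


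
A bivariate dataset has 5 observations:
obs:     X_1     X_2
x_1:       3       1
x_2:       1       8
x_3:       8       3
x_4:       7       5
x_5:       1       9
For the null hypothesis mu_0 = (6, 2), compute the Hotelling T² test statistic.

Step 1 — sample mean vector:
  mean(X_1) = (3 + 1 + 8 + 7 + 1) / 5 = 20/5 = 4
  mean(X_2) = (1 + 8 + 3 + 5 + 9) / 5 = 26/5 = 5.2
  x̄ = (4, 5.2),  deviation x̄ - mu_0 = (4, 5.2) - (6, 2) = (-2, 3.2).

Step 2 — sample covariance matrix, S[i,j] = (1/(n-1)) · Σ_k (x_{k,i} - mean_i) · (x_{k,j} - mean_j), divisor n-1 = 4:
  S[X_1,X_1] = ((-1)·(-1) + (-3)·(-3) + (4)·(4) + (3)·(3) + (-3)·(-3)) / 4 = 44/4 = 11
  S[X_1,X_2] = ((-1)·(-4.2) + (-3)·(2.8) + (4)·(-2.2) + (3)·(-0.2) + (-3)·(3.8)) / 4 = -25/4 = -6.25
  S[X_2,X_2] = ((-4.2)·(-4.2) + (2.8)·(2.8) + (-2.2)·(-2.2) + (-0.2)·(-0.2) + (3.8)·(3.8)) / 4 = 44.8/4 = 11.2
  S = [[11, -6.25],
 [-6.25, 11.2]].

Step 3 — invert S. det(S) = 11·11.2 - (-6.25)² = 84.1375.
  S^{-1} = (1/det) · [[d, -b], [-b, a]] = [[0.1331, 0.0743],
 [0.0743, 0.1307]].

Step 4 — quadratic form (x̄ - mu_0)^T · S^{-1} · (x̄ - mu_0):
  S^{-1} · (x̄ - mu_0) = (-0.0285, 0.2698),
  (x̄ - mu_0)^T · [...] = (-2)·(-0.0285) + (3.2)·(0.2698) = 0.9204.

Step 5 — scale by n: T² = 5 · 0.9204 = 4.602.

T² ≈ 4.602


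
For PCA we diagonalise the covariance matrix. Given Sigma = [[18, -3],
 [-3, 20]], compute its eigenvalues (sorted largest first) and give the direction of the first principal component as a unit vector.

Step 1 — characteristic polynomial of 2×2 Sigma:
  det(Sigma - λI) = λ² - trace · λ + det = 0.
  trace = 18 + 20 = 38, det = 18·20 - (-3)² = 351.
Step 2 — discriminant:
  Δ = trace² - 4·det = 1444 - 1404 = 40.
Step 3 — eigenvalues:
  λ = (trace ± √Δ)/2 = (38 ± 6.3246)/2,
  λ_1 = 22.1623,  λ_2 = 15.8377.

Step 4 — unit eigenvector for λ_1: solve (Sigma - λ_1 I)v = 0. First row:
  (18 - 22.1623)·v_x + (-3)·v_y = 0, i.e. (-4.1623)·v_x + (-3)·v_y = 0,
  so v ∝ (b, λ_1 - a) = (-3, 4.1623); multiply by -1 so the first entry is positive: u = (3, -4.1623).
  ||u|| = √((3)² + (-4.1623)²) = √(26.3246) ≈ 5.1307,
  v_1 = u/||u|| ≈ (0.5847, -0.8112) (||v_1|| = 1).

λ_1 = 22.1623,  λ_2 = 15.8377;  v_1 ≈ (0.5847, -0.8112)


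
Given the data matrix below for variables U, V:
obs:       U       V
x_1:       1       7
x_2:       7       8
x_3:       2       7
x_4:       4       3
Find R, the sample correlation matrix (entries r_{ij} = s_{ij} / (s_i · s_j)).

Step 1 — column means:
  mean(U) = (1 + 7 + 2 + 4) / 4 = 14/4 = 3.5
  mean(V) = (7 + 8 + 7 + 3) / 4 = 25/4 = 6.25

Step 2 — sample variances and covariances s[i,j] = (1/(n-1)) · Σ_k (x_{k,i} - mean_i) · (x_{k,j} - mean_j), with n-1 = 3:
  s[U,U] = ((-2.5)·(-2.5) + (3.5)·(3.5) + (-1.5)·(-1.5) + (0.5)·(0.5)) / 3 = 21/3 = 7
  s[U,V] = ((-2.5)·(0.75) + (3.5)·(1.75) + (-1.5)·(0.75) + (0.5)·(-3.25)) / 3 = 1.5/3 = 0.5
  s[V,V] = ((0.75)·(0.75) + (1.75)·(1.75) + (0.75)·(0.75) + (-3.25)·(-3.25)) / 3 = 14.75/3 = 4.9167
  Sample standard deviations s_i = √(s[i,i]):
  s(U) = √(7) = 2.6458
  s(V) = √(4.9167) = 2.2174

Step 3 — r_{ij} = s_{ij} / (s_i · s_j):
  r[U,U] = 1 (diagonal).
  r[U,V] = 0.5 / (2.6458 · 2.2174) = 0.5 / 5.8666 = 0.0852
  r[V,V] = 1 (diagonal).

R is symmetric with unit diagonal. Assembling:

R = [[1, 0.0852],
 [0.0852, 1]]


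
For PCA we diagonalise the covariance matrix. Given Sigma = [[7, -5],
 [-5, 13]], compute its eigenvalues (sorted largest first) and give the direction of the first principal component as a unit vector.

Step 1 — characteristic polynomial of 2×2 Sigma:
  det(Sigma - λI) = λ² - trace · λ + det = 0.
  trace = 7 + 13 = 20, det = 7·13 - (-5)² = 66.
Step 2 — discriminant:
  Δ = trace² - 4·det = 400 - 264 = 136.
Step 3 — eigenvalues:
  λ = (trace ± √Δ)/2 = (20 ± 11.6619)/2,
  λ_1 = 15.831,  λ_2 = 4.169.

Step 4 — unit eigenvector for λ_1: solve (Sigma - λ_1 I)v = 0. First row:
  (7 - 15.831)·v_x + (-5)·v_y = 0, i.e. (-8.831)·v_x + (-5)·v_y = 0,
  so v ∝ (b, λ_1 - a) = (-5, 8.831); multiply by -1 so the first entry is positive: u = (5, -8.831).
  ||u|| = √((5)² + (-8.831)²) = √(102.9857) ≈ 10.1482,
  v_1 = u/||u|| ≈ (0.4927, -0.8702) (||v_1|| = 1).

λ_1 = 15.831,  λ_2 = 4.169;  v_1 ≈ (0.4927, -0.8702)


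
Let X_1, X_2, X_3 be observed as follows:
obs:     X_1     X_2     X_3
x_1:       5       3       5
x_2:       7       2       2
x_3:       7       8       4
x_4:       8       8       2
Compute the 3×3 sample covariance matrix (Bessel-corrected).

Step 1 — column means:
  mean(X_1) = (5 + 7 + 7 + 8) / 4 = 27/4 = 6.75
  mean(X_2) = (3 + 2 + 8 + 8) / 4 = 21/4 = 5.25
  mean(X_3) = (5 + 2 + 4 + 2) / 4 = 13/4 = 3.25

Step 2 — sample covariance S[i,j] = (1/(n-1)) · Σ_k (x_{k,i} - mean_i) · (x_{k,j} - mean_j), with n-1 = 3.
  S[X_1,X_1] = ((-1.75)·(-1.75) + (0.25)·(0.25) + (0.25)·(0.25) + (1.25)·(1.25)) / 3 = 4.75/3 = 1.5833
  S[X_1,X_2] = ((-1.75)·(-2.25) + (0.25)·(-3.25) + (0.25)·(2.75) + (1.25)·(2.75)) / 3 = 7.25/3 = 2.4167
  S[X_1,X_3] = ((-1.75)·(1.75) + (0.25)·(-1.25) + (0.25)·(0.75) + (1.25)·(-1.25)) / 3 = -4.75/3 = -1.5833
  S[X_2,X_2] = ((-2.25)·(-2.25) + (-3.25)·(-3.25) + (2.75)·(2.75) + (2.75)·(2.75)) / 3 = 30.75/3 = 10.25
  S[X_2,X_3] = ((-2.25)·(1.75) + (-3.25)·(-1.25) + (2.75)·(0.75) + (2.75)·(-1.25)) / 3 = -1.25/3 = -0.4167
  S[X_3,X_3] = ((1.75)·(1.75) + (-1.25)·(-1.25) + (0.75)·(0.75) + (-1.25)·(-1.25)) / 3 = 6.75/3 = 2.25

S is symmetric (S[j,i] = S[i,j]). Assembling:

S = [[1.5833, 2.4167, -1.5833],
 [2.4167, 10.25, -0.4167],
 [-1.5833, -0.4167, 2.25]]


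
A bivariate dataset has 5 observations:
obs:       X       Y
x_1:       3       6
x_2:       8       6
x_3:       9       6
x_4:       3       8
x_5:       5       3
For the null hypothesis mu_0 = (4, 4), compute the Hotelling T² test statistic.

Step 1 — sample mean vector:
  mean(X) = (3 + 8 + 9 + 3 + 5) / 5 = 28/5 = 5.6
  mean(Y) = (6 + 6 + 6 + 8 + 3) / 5 = 29/5 = 5.8
  x̄ = (5.6, 5.8),  deviation x̄ - mu_0 = (5.6, 5.8) - (4, 4) = (1.6, 1.8).

Step 2 — sample covariance matrix, S[i,j] = (1/(n-1)) · Σ_k (x_{k,i} - mean_i) · (x_{k,j} - mean_j), divisor n-1 = 4:
  S[X,X] = ((-2.6)·(-2.6) + (2.4)·(2.4) + (3.4)·(3.4) + (-2.6)·(-2.6) + (-0.6)·(-0.6)) / 4 = 31.2/4 = 7.8
  S[X,Y] = ((-2.6)·(0.2) + (2.4)·(0.2) + (3.4)·(0.2) + (-2.6)·(2.2) + (-0.6)·(-2.8)) / 4 = -3.4/4 = -0.85
  S[Y,Y] = ((0.2)·(0.2) + (0.2)·(0.2) + (0.2)·(0.2) + (2.2)·(2.2) + (-2.8)·(-2.8)) / 4 = 12.8/4 = 3.2
  S = [[7.8, -0.85],
 [-0.85, 3.2]].

Step 3 — invert S. det(S) = 7.8·3.2 - (-0.85)² = 24.2375.
  S^{-1} = (1/det) · [[d, -b], [-b, a]] = [[0.132, 0.0351],
 [0.0351, 0.3218]].

Step 4 — quadratic form (x̄ - mu_0)^T · S^{-1} · (x̄ - mu_0):
  S^{-1} · (x̄ - mu_0) = (0.2744, 0.6354),
  (x̄ - mu_0)^T · [...] = (1.6)·(0.2744) + (1.8)·(0.6354) = 1.5827.

Step 5 — scale by n: T² = 5 · 1.5827 = 7.9134.

T² ≈ 7.9134


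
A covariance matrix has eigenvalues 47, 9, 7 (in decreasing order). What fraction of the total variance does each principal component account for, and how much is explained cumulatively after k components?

Step 1 — total variance = trace(Sigma) = Σ λ_i = 47 + 9 + 7 = 63.

Step 2 — fraction explained by component i = λ_i / Σ λ:
  PC1: 47/63 = 0.746
  PC2: 9/63 = 0.1429
  PC3: 7/63 = 0.1111

Step 3 — cumulative fraction after k components = (λ_1 + ... + λ_k) / Σ λ:
  k = 1: 47/63 = 0.746
  k = 2: (47 + 9)/63 = 56/63 = 0.8889
  k = 3: (47 + 9 + 7)/63 = 63/63 = 1

Summary (fraction, with percent):

explained: PC1 0.746 (74.6%), PC2 0.1429 (14.29%), PC3 0.1111 (11.11%);  cumulative: 0.746, 0.8889, 1


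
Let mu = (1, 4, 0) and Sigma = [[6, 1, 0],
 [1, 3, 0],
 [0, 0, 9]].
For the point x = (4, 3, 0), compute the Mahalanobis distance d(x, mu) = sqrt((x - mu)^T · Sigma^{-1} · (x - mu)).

Step 1 — centre the observation: (x - mu) = (3, -1, 0).

Step 2 — invert Sigma (cofactor / det for 3×3, or solve directly):
  Sigma^{-1} = [[0.1765, -0.0588, 0],
 [-0.0588, 0.3529, 0],
 [0, 0, 0.1111]].

Step 3 — form the quadratic (x - mu)^T · Sigma^{-1} · (x - mu):
  Sigma^{-1} · (x - mu) = (0.5882, -0.5294, 0).
  (x - mu)^T · [Sigma^{-1} · (x - mu)] = (3)·(0.5882) + (-1)·(-0.5294) + (0)·(0) = 2.2941.

Step 4 — take square root: d = √(2.2941) ≈ 1.5146.

d(x, mu) = √(2.2941) ≈ 1.5146


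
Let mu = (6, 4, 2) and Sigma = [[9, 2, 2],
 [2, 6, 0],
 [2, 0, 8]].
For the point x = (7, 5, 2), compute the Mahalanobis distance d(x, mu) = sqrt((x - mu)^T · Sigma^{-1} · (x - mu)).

Step 1 — centre the observation: (x - mu) = (1, 1, 0).

Step 2 — invert Sigma (cofactor / det for 3×3, or solve directly):
  Sigma^{-1} = [[0.1277, -0.0426, -0.0319],
 [-0.0426, 0.1809, 0.0106],
 [-0.0319, 0.0106, 0.133]].

Step 3 — form the quadratic (x - mu)^T · Sigma^{-1} · (x - mu):
  Sigma^{-1} · (x - mu) = (0.0851, 0.1383, -0.0213).
  (x - mu)^T · [Sigma^{-1} · (x - mu)] = (1)·(0.0851) + (1)·(0.1383) + (0)·(-0.0213) = 0.2234.

Step 4 — take square root: d = √(0.2234) ≈ 0.4727.

d(x, mu) = √(0.2234) ≈ 0.4727


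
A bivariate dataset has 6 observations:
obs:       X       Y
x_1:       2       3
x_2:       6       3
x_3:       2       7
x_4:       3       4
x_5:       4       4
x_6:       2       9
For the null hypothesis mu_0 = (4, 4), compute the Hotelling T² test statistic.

Step 1 — sample mean vector:
  mean(X) = (2 + 6 + 2 + 3 + 4 + 2) / 6 = 19/6 = 3.1667
  mean(Y) = (3 + 3 + 7 + 4 + 4 + 9) / 6 = 30/6 = 5
  x̄ = (3.1667, 5),  deviation x̄ - mu_0 = (3.1667, 5) - (4, 4) = (-0.8333, 1).

Step 2 — sample covariance matrix, S[i,j] = (1/(n-1)) · Σ_k (x_{k,i} - mean_i) · (x_{k,j} - mean_j), divisor n-1 = 5:
  S[X,X] = ((-1.1667)·(-1.1667) + (2.8333)·(2.8333) + (-1.1667)·(-1.1667) + (-0.1667)·(-0.1667) + (0.8333)·(0.8333) + (-1.1667)·(-1.1667)) / 5 = 12.8333/5 = 2.5667
  S[X,Y] = ((-1.1667)·(-2) + (2.8333)·(-2) + (-1.1667)·(2) + (-0.1667)·(-1) + (0.8333)·(-1) + (-1.1667)·(4)) / 5 = -11/5 = -2.2
  S[Y,Y] = ((-2)·(-2) + (-2)·(-2) + (2)·(2) + (-1)·(-1) + (-1)·(-1) + (4)·(4)) / 5 = 30/5 = 6
  S = [[2.5667, -2.2],
 [-2.2, 6]].

Step 3 — invert S. det(S) = 2.5667·6 - (-2.2)² = 10.56.
  S^{-1} = (1/det) · [[d, -b], [-b, a]] = [[0.5682, 0.2083],
 [0.2083, 0.2431]].

Step 4 — quadratic form (x̄ - mu_0)^T · S^{-1} · (x̄ - mu_0):
  S^{-1} · (x̄ - mu_0) = (-0.2652, 0.0694),
  (x̄ - mu_0)^T · [...] = (-0.8333)·(-0.2652) + (1)·(0.0694) = 0.2904.

Step 5 — scale by n: T² = 6 · 0.2904 = 1.7424.

T² ≈ 1.7424


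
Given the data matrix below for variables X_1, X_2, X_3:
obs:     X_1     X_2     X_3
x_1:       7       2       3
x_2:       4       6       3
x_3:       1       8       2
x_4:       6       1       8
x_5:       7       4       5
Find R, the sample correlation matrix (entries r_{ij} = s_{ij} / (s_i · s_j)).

Step 1 — column means:
  mean(X_1) = (7 + 4 + 1 + 6 + 7) / 5 = 25/5 = 5
  mean(X_2) = (2 + 6 + 8 + 1 + 4) / 5 = 21/5 = 4.2
  mean(X_3) = (3 + 3 + 2 + 8 + 5) / 5 = 21/5 = 4.2

Step 2 — sample variances and covariances s[i,j] = (1/(n-1)) · Σ_k (x_{k,i} - mean_i) · (x_{k,j} - mean_j), with n-1 = 4:
  s[X_1,X_1] = ((2)·(2) + (-1)·(-1) + (-4)·(-4) + (1)·(1) + (2)·(2)) / 4 = 26/4 = 6.5
  s[X_1,X_2] = ((2)·(-2.2) + (-1)·(1.8) + (-4)·(3.8) + (1)·(-3.2) + (2)·(-0.2)) / 4 = -25/4 = -6.25
  s[X_1,X_3] = ((2)·(-1.2) + (-1)·(-1.2) + (-4)·(-2.2) + (1)·(3.8) + (2)·(0.8)) / 4 = 13/4 = 3.25
  s[X_2,X_2] = ((-2.2)·(-2.2) + (1.8)·(1.8) + (3.8)·(3.8) + (-3.2)·(-3.2) + (-0.2)·(-0.2)) / 4 = 32.8/4 = 8.2
  s[X_2,X_3] = ((-2.2)·(-1.2) + (1.8)·(-1.2) + (3.8)·(-2.2) + (-3.2)·(3.8) + (-0.2)·(0.8)) / 4 = -20.2/4 = -5.05
  s[X_3,X_3] = ((-1.2)·(-1.2) + (-1.2)·(-1.2) + (-2.2)·(-2.2) + (3.8)·(3.8) + (0.8)·(0.8)) / 4 = 22.8/4 = 5.7
  Sample standard deviations s_i = √(s[i,i]):
  s(X_1) = √(6.5) = 2.5495
  s(X_2) = √(8.2) = 2.8636
  s(X_3) = √(5.7) = 2.3875

Step 3 — r_{ij} = s_{ij} / (s_i · s_j):
  r[X_1,X_1] = 1 (diagonal).
  r[X_1,X_2] = -6.25 / (2.5495 · 2.8636) = -6.25 / 7.3007 = -0.8561
  r[X_1,X_3] = 3.25 / (2.5495 · 2.3875) = 3.25 / 6.0869 = 0.5339
  r[X_2,X_2] = 1 (diagonal).
  r[X_2,X_3] = -5.05 / (2.8636 · 2.3875) = -5.05 / 6.8367 = -0.7387
  r[X_3,X_3] = 1 (diagonal).

R is symmetric with unit diagonal. Assembling:

R = [[1, -0.8561, 0.5339],
 [-0.8561, 1, -0.7387],
 [0.5339, -0.7387, 1]]


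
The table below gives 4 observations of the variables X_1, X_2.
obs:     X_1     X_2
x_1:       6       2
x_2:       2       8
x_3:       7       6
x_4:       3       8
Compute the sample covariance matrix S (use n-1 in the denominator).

Step 1 — column means:
  mean(X_1) = (6 + 2 + 7 + 3) / 4 = 18/4 = 4.5
  mean(X_2) = (2 + 8 + 6 + 8) / 4 = 24/4 = 6

Step 2 — sample covariance S[i,j] = (1/(n-1)) · Σ_k (x_{k,i} - mean_i) · (x_{k,j} - mean_j), with n-1 = 3.
  S[X_1,X_1] = ((1.5)·(1.5) + (-2.5)·(-2.5) + (2.5)·(2.5) + (-1.5)·(-1.5)) / 3 = 17/3 = 5.6667
  S[X_1,X_2] = ((1.5)·(-4) + (-2.5)·(2) + (2.5)·(0) + (-1.5)·(2)) / 3 = -14/3 = -4.6667
  S[X_2,X_2] = ((-4)·(-4) + (2)·(2) + (0)·(0) + (2)·(2)) / 3 = 24/3 = 8

S is symmetric (S[j,i] = S[i,j]). Assembling:

S = [[5.6667, -4.6667],
 [-4.6667, 8]]


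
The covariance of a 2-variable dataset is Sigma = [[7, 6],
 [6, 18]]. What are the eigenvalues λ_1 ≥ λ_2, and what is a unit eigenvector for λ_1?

Step 1 — characteristic polynomial of 2×2 Sigma:
  det(Sigma - λI) = λ² - trace · λ + det = 0.
  trace = 7 + 18 = 25, det = 7·18 - (6)² = 90.
Step 2 — discriminant:
  Δ = trace² - 4·det = 625 - 360 = 265.
Step 3 — eigenvalues:
  λ = (trace ± √Δ)/2 = (25 ± 16.2788)/2,
  λ_1 = 20.6394,  λ_2 = 4.3606.

Step 4 — unit eigenvector for λ_1: solve (Sigma - λ_1 I)v = 0. First row:
  (7 - 20.6394)·v_x + (6)·v_y = 0, i.e. (-13.6394)·v_x + (6)·v_y = 0,
  so v ∝ (b, λ_1 - a) = (6, 13.6394) = u.
  ||u|| = √((6)² + (13.6394)²) = √(222.0335) ≈ 14.9008,
  v_1 = u/||u|| ≈ (0.4027, 0.9153) (||v_1|| = 1).

λ_1 = 20.6394,  λ_2 = 4.3606;  v_1 ≈ (0.4027, 0.9153)


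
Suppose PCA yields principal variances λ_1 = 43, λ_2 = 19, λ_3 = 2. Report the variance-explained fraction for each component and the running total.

Step 1 — total variance = trace(Sigma) = Σ λ_i = 43 + 19 + 2 = 64.

Step 2 — fraction explained by component i = λ_i / Σ λ:
  PC1: 43/64 = 0.6719
  PC2: 19/64 = 0.2969
  PC3: 2/64 = 0.0312

Step 3 — cumulative fraction after k components = (λ_1 + ... + λ_k) / Σ λ:
  k = 1: 43/64 = 0.6719
  k = 2: (43 + 19)/64 = 62/64 = 0.9688
  k = 3: (43 + 19 + 2)/64 = 64/64 = 1

Summary (fraction, with percent):

explained: PC1 0.6719 (67.19%), PC2 0.2969 (29.69%), PC3 0.0312 (3.12%);  cumulative: 0.6719, 0.9688, 1


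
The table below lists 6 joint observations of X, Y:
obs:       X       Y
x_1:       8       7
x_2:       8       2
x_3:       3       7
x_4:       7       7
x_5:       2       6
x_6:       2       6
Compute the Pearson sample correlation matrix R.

Step 1 — column means:
  mean(X) = (8 + 8 + 3 + 7 + 2 + 2) / 6 = 30/6 = 5
  mean(Y) = (7 + 2 + 7 + 7 + 6 + 6) / 6 = 35/6 = 5.8333

Step 2 — sample variances and covariances s[i,j] = (1/(n-1)) · Σ_k (x_{k,i} - mean_i) · (x_{k,j} - mean_j), with n-1 = 5:
  s[X,X] = ((3)·(3) + (3)·(3) + (-2)·(-2) + (2)·(2) + (-3)·(-3) + (-3)·(-3)) / 5 = 44/5 = 8.8
  s[X,Y] = ((3)·(1.1667) + (3)·(-3.8333) + (-2)·(1.1667) + (2)·(1.1667) + (-3)·(0.1667) + (-3)·(0.1667)) / 5 = -9/5 = -1.8
  s[Y,Y] = ((1.1667)·(1.1667) + (-3.8333)·(-3.8333) + (1.1667)·(1.1667) + (1.1667)·(1.1667) + (0.1667)·(0.1667) + (0.1667)·(0.1667)) / 5 = 18.8333/5 = 3.7667
  Sample standard deviations s_i = √(s[i,i]):
  s(X) = √(8.8) = 2.9665
  s(Y) = √(3.7667) = 1.9408

Step 3 — r_{ij} = s_{ij} / (s_i · s_j):
  r[X,X] = 1 (diagonal).
  r[X,Y] = -1.8 / (2.9665 · 1.9408) = -1.8 / 5.7573 = -0.3126
  r[Y,Y] = 1 (diagonal).

R is symmetric with unit diagonal. Assembling:

R = [[1, -0.3126],
 [-0.3126, 1]]


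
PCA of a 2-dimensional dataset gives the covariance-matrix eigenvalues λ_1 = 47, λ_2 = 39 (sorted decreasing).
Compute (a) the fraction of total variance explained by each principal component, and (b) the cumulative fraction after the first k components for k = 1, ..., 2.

Step 1 — total variance = trace(Sigma) = Σ λ_i = 47 + 39 = 86.

Step 2 — fraction explained by component i = λ_i / Σ λ:
  PC1: 47/86 = 0.5465
  PC2: 39/86 = 0.4535

Step 3 — cumulative fraction after k components = (λ_1 + ... + λ_k) / Σ λ:
  k = 1: 47/86 = 0.5465
  k = 2: (47 + 39)/86 = 86/86 = 1

Summary (fraction, with percent):

explained: PC1 0.5465 (54.65%), PC2 0.4535 (45.35%);  cumulative: 0.5465, 1


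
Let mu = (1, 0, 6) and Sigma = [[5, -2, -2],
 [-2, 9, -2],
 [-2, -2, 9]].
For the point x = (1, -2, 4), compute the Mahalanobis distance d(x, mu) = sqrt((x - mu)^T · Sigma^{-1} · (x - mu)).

Step 1 — centre the observation: (x - mu) = (0, -2, -2).

Step 2 — invert Sigma (cofactor / det for 3×3, or solve directly):
  Sigma^{-1} = [[0.2593, 0.0741, 0.0741],
 [0.0741, 0.138, 0.0471],
 [0.0741, 0.0471, 0.138]].

Step 3 — form the quadratic (x - mu)^T · Sigma^{-1} · (x - mu):
  Sigma^{-1} · (x - mu) = (-0.2963, -0.3704, -0.3704).
  (x - mu)^T · [Sigma^{-1} · (x - mu)] = (0)·(-0.2963) + (-2)·(-0.3704) + (-2)·(-0.3704) = 1.4815.

Step 4 — take square root: d = √(1.4815) ≈ 1.2172.

d(x, mu) = √(1.4815) ≈ 1.2172


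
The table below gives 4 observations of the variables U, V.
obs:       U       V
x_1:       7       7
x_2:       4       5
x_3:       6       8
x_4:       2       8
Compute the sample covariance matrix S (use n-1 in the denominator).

Step 1 — column means:
  mean(U) = (7 + 4 + 6 + 2) / 4 = 19/4 = 4.75
  mean(V) = (7 + 5 + 8 + 8) / 4 = 28/4 = 7

Step 2 — sample covariance S[i,j] = (1/(n-1)) · Σ_k (x_{k,i} - mean_i) · (x_{k,j} - mean_j), with n-1 = 3.
  S[U,U] = ((2.25)·(2.25) + (-0.75)·(-0.75) + (1.25)·(1.25) + (-2.75)·(-2.75)) / 3 = 14.75/3 = 4.9167
  S[U,V] = ((2.25)·(0) + (-0.75)·(-2) + (1.25)·(1) + (-2.75)·(1)) / 3 = 0/3 = 0
  S[V,V] = ((0)·(0) + (-2)·(-2) + (1)·(1) + (1)·(1)) / 3 = 6/3 = 2

S is symmetric (S[j,i] = S[i,j]). Assembling:

S = [[4.9167, 0],
 [0, 2]]


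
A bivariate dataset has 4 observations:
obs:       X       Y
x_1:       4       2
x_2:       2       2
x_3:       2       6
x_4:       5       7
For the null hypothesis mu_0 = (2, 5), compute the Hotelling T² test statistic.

Step 1 — sample mean vector:
  mean(X) = (4 + 2 + 2 + 5) / 4 = 13/4 = 3.25
  mean(Y) = (2 + 2 + 6 + 7) / 4 = 17/4 = 4.25
  x̄ = (3.25, 4.25),  deviation x̄ - mu_0 = (3.25, 4.25) - (2, 5) = (1.25, -0.75).

Step 2 — sample covariance matrix, S[i,j] = (1/(n-1)) · Σ_k (x_{k,i} - mean_i) · (x_{k,j} - mean_j), divisor n-1 = 3:
  S[X,X] = ((0.75)·(0.75) + (-1.25)·(-1.25) + (-1.25)·(-1.25) + (1.75)·(1.75)) / 3 = 6.75/3 = 2.25
  S[X,Y] = ((0.75)·(-2.25) + (-1.25)·(-2.25) + (-1.25)·(1.75) + (1.75)·(2.75)) / 3 = 3.75/3 = 1.25
  S[Y,Y] = ((-2.25)·(-2.25) + (-2.25)·(-2.25) + (1.75)·(1.75) + (2.75)·(2.75)) / 3 = 20.75/3 = 6.9167
  S = [[2.25, 1.25],
 [1.25, 6.9167]].

Step 3 — invert S. det(S) = 2.25·6.9167 - (1.25)² = 14.
  S^{-1} = (1/det) · [[d, -b], [-b, a]] = [[0.494, -0.0893],
 [-0.0893, 0.1607]].

Step 4 — quadratic form (x̄ - mu_0)^T · S^{-1} · (x̄ - mu_0):
  S^{-1} · (x̄ - mu_0) = (0.6845, -0.2321),
  (x̄ - mu_0)^T · [...] = (1.25)·(0.6845) + (-0.75)·(-0.2321) = 1.0298.

Step 5 — scale by n: T² = 4 · 1.0298 = 4.119.

T² ≈ 4.119


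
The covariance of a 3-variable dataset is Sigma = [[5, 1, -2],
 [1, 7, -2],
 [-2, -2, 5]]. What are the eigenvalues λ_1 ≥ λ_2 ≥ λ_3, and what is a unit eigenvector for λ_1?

Step 1 — characteristic polynomial p(λ) = det(λI - Sigma) = λ³ - tr·λ² + c_1·λ - det, where tr = trace, c_1 = sum of the principal 2×2 minors, det = det(Sigma):
  tr = 5 + 7 + 5 = 17,
  c_1 = (5·7 - (1)²) + (5·5 - (-2)²) + (7·5 - (-2)²) = 34 + 21 + 31 = 86,
  det = 5·(7·5 - (-2)²) - (1)·((1)·5 - (-2)·(-2)) + (-2)·((1)·(-2) - 7·(-2)) = 5·(31) - (1)·(1) + (-2)·(12) = 130.
  So p(λ) = λ³ - 17λ² + 86λ - 130.
Step 2 — look for an integer root (rational root theorem: any rational root is an integer divisor of 130). Testing λ = 5:
  p(5) = 125 - 425 + 430 - 130 = 0  ✓
  Dividing out (λ - 5): p(λ) = (λ - 5)(λ² - 12λ + 26).
Step 3 — remaining eigenvalues from the quadratic λ² - 12λ + 26 = 0:
  Δ = 12² - 4·26 = 144 - 104 = 40,  λ = (12 ± √40)/2 = (12 ± 6.3246)/2 ≈ 9.1623 or 2.8377.
  Sorted: λ_1 = 9.1623,  λ_2 = 5,  λ_3 = 2.8377  (check: sum = 17 = tr ✓).

Step 4 — unit eigenvector for λ_1 ≈ 9.1623: v spans the null space of (Sigma - λ_1 I), whose rows are
  r_1 = (-4.1623, 1, -2),  r_2 = (1, -2.1623, -2),  r_3 = (-2, -2, -4.1623).
  v is orthogonal to every row, so take v ∝ r_1 × r_2 = ((1)·(-2) - (-2)·(-2.1623), (-2)·(1) - (-4.1623)·(-2), (-4.1623)·(-2.1623) - (1)·(1)) ≈ (-6.3246, -10.3246, 8).
  Rescale (multiply by -1 so the first nonzero entry is positive): u = (6.3246, 10.3246, -8).
  ||u|| = √((6.3246)² + (10.3246)² + (-8)²) = √(210.5964) ≈ 14.5119,  v_1 = u/||u|| ≈ (0.4358, 0.7115, -0.5513) (||v_1|| = 1).

λ_1 = 9.1623,  λ_2 = 5,  λ_3 = 2.8377;  v_1 ≈ (0.4358, 0.7115, -0.5513)


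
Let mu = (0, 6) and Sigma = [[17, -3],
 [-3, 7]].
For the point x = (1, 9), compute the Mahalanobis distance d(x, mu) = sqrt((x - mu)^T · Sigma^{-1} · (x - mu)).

Step 1 — centre the observation: (x - mu) = (1, 3).

Step 2 — invert Sigma. det(Sigma) = 17·7 - (-3)² = 110.
  Sigma^{-1} = (1/det) · [[d, -b], [-b, a]] = [[0.0636, 0.0273],
 [0.0273, 0.1545]].

Step 3 — form the quadratic (x - mu)^T · Sigma^{-1} · (x - mu):
  Sigma^{-1} · (x - mu) = (0.1455, 0.4909).
  (x - mu)^T · [Sigma^{-1} · (x - mu)] = (1)·(0.1455) + (3)·(0.4909) = 1.6182.

Step 4 — take square root: d = √(1.6182) ≈ 1.2721.

d(x, mu) = √(1.6182) ≈ 1.2721


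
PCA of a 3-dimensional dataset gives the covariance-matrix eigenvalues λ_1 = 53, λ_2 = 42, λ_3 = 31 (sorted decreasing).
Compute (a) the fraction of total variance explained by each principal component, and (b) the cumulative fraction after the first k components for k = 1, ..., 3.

Step 1 — total variance = trace(Sigma) = Σ λ_i = 53 + 42 + 31 = 126.

Step 2 — fraction explained by component i = λ_i / Σ λ:
  PC1: 53/126 = 0.4206
  PC2: 42/126 = 0.3333
  PC3: 31/126 = 0.246

Step 3 — cumulative fraction after k components = (λ_1 + ... + λ_k) / Σ λ:
  k = 1: 53/126 = 0.4206
  k = 2: (53 + 42)/126 = 95/126 = 0.754
  k = 3: (53 + 42 + 31)/126 = 126/126 = 1

Summary (fraction, with percent):

explained: PC1 0.4206 (42.06%), PC2 0.3333 (33.33%), PC3 0.246 (24.6%);  cumulative: 0.4206, 0.754, 1


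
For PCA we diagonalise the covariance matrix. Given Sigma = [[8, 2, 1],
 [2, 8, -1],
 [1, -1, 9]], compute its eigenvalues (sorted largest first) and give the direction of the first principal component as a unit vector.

Step 1 — characteristic polynomial p(λ) = det(λI - Sigma) = λ³ - tr·λ² + c_1·λ - det, where tr = trace, c_1 = sum of the principal 2×2 minors, det = det(Sigma):
  tr = 8 + 8 + 9 = 25,
  c_1 = (8·8 - (2)²) + (8·9 - (1)²) + (8·9 - (-1)²) = 60 + 71 + 71 = 202,
  det = 8·(8·9 - (-1)²) - (2)·((2)·9 - (-1)·(1)) + (1)·((2)·(-1) - 8·(1)) = 8·(71) - (2)·(19) + (1)·(-10) = 520.
  So p(λ) = λ³ - 25λ² + 202λ - 520.
Step 2 — look for an integer root (rational root theorem: any rational root is an integer divisor of 520). Testing λ = 10:
  p(10) = 1000 - 2500 + 2020 - 520 = 0  ✓
  Dividing out (λ - 10): p(λ) = (λ - 10)(λ² - 15λ + 52).
Step 3 — remaining eigenvalues from the quadratic λ² - 15λ + 52 = 0:
  Δ = 15² - 4·52 = 225 - 208 = 17,  λ = (15 ± √17)/2 = (15 ± 4.1231)/2 ≈ 9.5616 or 5.4384.
  Sorted: λ_1 = 10,  λ_2 = 9.5616,  λ_3 = 5.4384  (check: sum = 25 = tr ✓).

Step 4 — unit eigenvector for λ_1 = 10: v spans the null space of (Sigma - λ_1 I), whose rows are
  r_1 = (-2, 2, 1),  r_2 = (2, -2, -1),  r_3 = (1, -1, -1).
  v is orthogonal to every row, so take v ∝ r_1 × r_3 = ((2)·(-1) - (1)·(-1), (1)·(1) - (-2)·(-1), (-2)·(-1) - (2)·(1)) = (-1, -1, 0).
  Rescale (multiply by -1 so the first nonzero entry is positive): u = (1, 1, 0).
  ||u|| = √((1)² + (1)² + (0)²) = √(2) ≈ 1.4142,  v_1 = u/||u|| ≈ (0.7071, 0.7071, 0) (||v_1|| = 1).

λ_1 = 10,  λ_2 = 9.5616,  λ_3 = 5.4384;  v_1 ≈ (0.7071, 0.7071, 0)


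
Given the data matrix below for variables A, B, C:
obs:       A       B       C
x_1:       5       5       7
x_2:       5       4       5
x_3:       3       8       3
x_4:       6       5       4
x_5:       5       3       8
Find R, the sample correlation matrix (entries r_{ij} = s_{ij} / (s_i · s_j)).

Step 1 — column means:
  mean(A) = (5 + 5 + 3 + 6 + 5) / 5 = 24/5 = 4.8
  mean(B) = (5 + 4 + 8 + 5 + 3) / 5 = 25/5 = 5
  mean(C) = (7 + 5 + 3 + 4 + 8) / 5 = 27/5 = 5.4

Step 2 — sample variances and covariances s[i,j] = (1/(n-1)) · Σ_k (x_{k,i} - mean_i) · (x_{k,j} - mean_j), with n-1 = 4:
  s[A,A] = ((0.2)·(0.2) + (0.2)·(0.2) + (-1.8)·(-1.8) + (1.2)·(1.2) + (0.2)·(0.2)) / 4 = 4.8/4 = 1.2
  s[A,B] = ((0.2)·(0) + (0.2)·(-1) + (-1.8)·(3) + (1.2)·(0) + (0.2)·(-2)) / 4 = -6/4 = -1.5
  s[A,C] = ((0.2)·(1.6) + (0.2)·(-0.4) + (-1.8)·(-2.4) + (1.2)·(-1.4) + (0.2)·(2.6)) / 4 = 3.4/4 = 0.85
  s[B,B] = ((0)·(0) + (-1)·(-1) + (3)·(3) + (0)·(0) + (-2)·(-2)) / 4 = 14/4 = 3.5
  s[B,C] = ((0)·(1.6) + (-1)·(-0.4) + (3)·(-2.4) + (0)·(-1.4) + (-2)·(2.6)) / 4 = -12/4 = -3
  s[C,C] = ((1.6)·(1.6) + (-0.4)·(-0.4) + (-2.4)·(-2.4) + (-1.4)·(-1.4) + (2.6)·(2.6)) / 4 = 17.2/4 = 4.3
  Sample standard deviations s_i = √(s[i,i]):
  s(A) = √(1.2) = 1.0954
  s(B) = √(3.5) = 1.8708
  s(C) = √(4.3) = 2.0736

Step 3 — r_{ij} = s_{ij} / (s_i · s_j):
  r[A,A] = 1 (diagonal).
  r[A,B] = -1.5 / (1.0954 · 1.8708) = -1.5 / 2.0494 = -0.7319
  r[A,C] = 0.85 / (1.0954 · 2.0736) = 0.85 / 2.2716 = 0.3742
  r[B,B] = 1 (diagonal).
  r[B,C] = -3 / (1.8708 · 2.0736) = -3 / 3.8794 = -0.7733
  r[C,C] = 1 (diagonal).

R is symmetric with unit diagonal. Assembling:

R = [[1, -0.7319, 0.3742],
 [-0.7319, 1, -0.7733],
 [0.3742, -0.7733, 1]]


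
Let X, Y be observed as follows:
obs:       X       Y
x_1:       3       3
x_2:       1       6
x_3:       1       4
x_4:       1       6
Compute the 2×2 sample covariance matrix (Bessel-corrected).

Step 1 — column means:
  mean(X) = (3 + 1 + 1 + 1) / 4 = 6/4 = 1.5
  mean(Y) = (3 + 6 + 4 + 6) / 4 = 19/4 = 4.75

Step 2 — sample covariance S[i,j] = (1/(n-1)) · Σ_k (x_{k,i} - mean_i) · (x_{k,j} - mean_j), with n-1 = 3.
  S[X,X] = ((1.5)·(1.5) + (-0.5)·(-0.5) + (-0.5)·(-0.5) + (-0.5)·(-0.5)) / 3 = 3/3 = 1
  S[X,Y] = ((1.5)·(-1.75) + (-0.5)·(1.25) + (-0.5)·(-0.75) + (-0.5)·(1.25)) / 3 = -3.5/3 = -1.1667
  S[Y,Y] = ((-1.75)·(-1.75) + (1.25)·(1.25) + (-0.75)·(-0.75) + (1.25)·(1.25)) / 3 = 6.75/3 = 2.25

S is symmetric (S[j,i] = S[i,j]). Assembling:

S = [[1, -1.1667],
 [-1.1667, 2.25]]
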